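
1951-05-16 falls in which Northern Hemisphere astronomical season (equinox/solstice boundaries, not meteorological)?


Date: May 16
Astronomical Spring (approx.; exact equinox/solstice day varies by year): March 20 to June 20
May 16 falls within the Spring window

Spring


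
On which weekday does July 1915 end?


July 1915 has 31 days
Anchor: Jan 1, 1915. With p = 1915 - 1 = 1914: (p + p//4 - p//100 + p//400) mod 7 = (1914 + 478 - 19 + 4) mod 7 = 2377 mod 7 = 4 -> Friday (Mon=0 ... Sun=6)
Days before July (Jan-Jun): 181; July 1 index = (4 + 181) mod 7 = 3 -> Thursday
Last day offset: 31 - 1 = 30 days
Weekday index = (3 + 30) mod 7 = 5

Saturday, July 31


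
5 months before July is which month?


July is month 7
7 - 5 = 2

February


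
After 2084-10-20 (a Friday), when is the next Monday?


Current: Friday
Target: Monday
Days ahead: 3

Next Monday: 2084-10-23


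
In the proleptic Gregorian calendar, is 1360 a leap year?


Gregorian leap year rule: divisible by 4, but not by 100, unless also by 400.
1360 is divisible by 4 but not 100 -> leap year

Yes


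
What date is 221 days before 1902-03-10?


Start: 1902-03-10, subtract 221 days
Back 10 days from March 10 reaches February 28, 1902 -> 211 left
February 1902 has 28 days -> back to January 31, 1902 -> 183 left
January 1902 has 31 days -> back to December 31, 1901 -> 152 left
December 1901 has 31 days -> back to November 30, 1901 -> 121 left
November 1901 has 30 days -> back to October 31, 1901 -> 91 left
October 1901 has 31 days -> back to September 30, 1901 -> 60 left
September 1901 has 30 days -> back to August 31, 1901 -> 30 left
August 1901: 31 - 30 = 1 -> lands on August 1

Result: 1901-08-01


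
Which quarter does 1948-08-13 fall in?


Month: August (month 8)
Q1: Jan-Mar, Q2: Apr-Jun, Q3: Jul-Sep, Q4: Oct-Dec

Q3


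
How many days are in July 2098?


July 2098

31 days


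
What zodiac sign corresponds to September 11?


Date: September 11
Conventional tropical zodiac dates: Virgo from August 23 onward; Libra starts September 23
September 11 falls within the Virgo range

Virgo


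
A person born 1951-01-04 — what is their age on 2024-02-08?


Birth: 1951-01-04
Reference: 2024-02-08
Year difference: 2024 - 1951 = 73

73 years old


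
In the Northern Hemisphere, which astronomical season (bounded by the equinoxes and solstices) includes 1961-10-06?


Date: October 6
Astronomical Autumn (approx.; exact equinox/solstice day varies by year): September 22 to December 20
October 6 falls within the Autumn window

Autumn


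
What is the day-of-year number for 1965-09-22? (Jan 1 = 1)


Date: September 22, 1965
Days in months 1 through 8: 243
Plus 22 days in September

Day of year: 265


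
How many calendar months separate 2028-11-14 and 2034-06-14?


From November 2028 to June 2034
6 years * 12 = 72 months, minus 5 months = 67

67 months


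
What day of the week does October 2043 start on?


Target: October 1, 2043
Anchor: Jan 1, 2043. With p = 2043 - 1 = 2042: (p + p//4 - p//100 + p//400) mod 7 = (2042 + 510 - 20 + 5) mod 7 = 2537 mod 7 = 3 -> Thursday (Mon=0 ... Sun=6)
Days before October (Jan-Sep): 273 days
Weekday index = (3 + 273) mod 7 = 3

Thursday


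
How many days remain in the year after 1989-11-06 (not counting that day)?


Day of year: 310 of 365
Remaining = 365 - 310

55 days


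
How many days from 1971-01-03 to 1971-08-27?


From 1971-01-03 to 1971-08-27
1971-01-03: day of year = 3
1971-08-27: days before August = 31 + 28 + 31 + 30 + 31 + 30 + 31 = 212 (1971 is not a leap year); day of year = 212 + 27 = 239
Same year: 239 - 3 = 236

236 days


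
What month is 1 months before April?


April is month 4
4 - 1 = 3

March


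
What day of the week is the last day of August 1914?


August 1914 has 31 days
Anchor: Jan 1, 1914. With p = 1914 - 1 = 1913: (p + p//4 - p//100 + p//400) mod 7 = (1913 + 478 - 19 + 4) mod 7 = 2376 mod 7 = 3 -> Thursday (Mon=0 ... Sun=6)
Days before August (Jan-Jul): 212; August 1 index = (3 + 212) mod 7 = 5 -> Saturday
Last day offset: 31 - 1 = 30 days
Weekday index = (5 + 30) mod 7 = 0

Monday, August 31


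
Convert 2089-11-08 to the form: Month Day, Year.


ISO 2089-11-08 parses as year=2089, month=11, day=08
Month 11 -> November

November 8, 2089


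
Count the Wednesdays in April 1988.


April 1988 has 30 days
Anchor: Jan 1, 1988. With p = 1988 - 1 = 1987: (p + p//4 - p//100 + p//400) mod 7 = (1987 + 496 - 19 + 4) mod 7 = 2468 mod 7 = 4 -> Friday (Mon=0 ... Sun=6)
Days before April (Jan-Mar): 91; April 1 index = (4 + 91) mod 7 = 4 -> Friday
First Wednesday is April 6
Wednesdays: 6, 13, 20, 27

4 Wednesdays


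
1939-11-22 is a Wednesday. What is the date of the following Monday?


Current: Wednesday
Target: Monday
Days ahead: 5

Next Monday: 1939-11-27


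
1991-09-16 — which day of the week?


Date: September 16, 1991
Anchor: Jan 1, 1991. With p = 1991 - 1 = 1990: (p + p//4 - p//100 + p//400) mod 7 = (1990 + 497 - 19 + 4) mod 7 = 2472 mod 7 = 1 -> Tuesday (Mon=0 ... Sun=6)
Days before September (Jan-Aug): 243; offset = 243 + 16 - 1 = 258
Weekday index = (1 + 258) mod 7 = 0

Day of the week: Monday


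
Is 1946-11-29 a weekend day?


Anchor: Jan 1, 1946. With p = 1946 - 1 = 1945: (p + p//4 - p//100 + p//400) mod 7 = (1945 + 486 - 19 + 4) mod 7 = 2416 mod 7 = 1 -> Tuesday (Mon=0 ... Sun=6)
Day of year: 333; offset = 332
Weekday index = (1 + 332) mod 7 = 4 -> Friday
Weekend days: Saturday, Sunday

No


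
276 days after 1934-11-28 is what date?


Start: 1934-11-28, add 276 days
November 1934 has 30 days: 30 - 28 = 2 days to November 30 -> 274 left
December 1934 has 31 days -> 243 left
January 1935 has 31 days -> 212 left
February 1935 has 28 days -> 184 left
March 1935 has 31 days -> 153 left
April 1935 has 30 days -> 123 left
May 1935 has 31 days -> 92 left
June 1935 has 30 days -> 62 left
July 1935 has 31 days -> 31 left
August 1935: 31 <= 31 -> lands on August 31

Result: 1935-08-31


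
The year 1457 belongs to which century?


Century = (year - 1) // 100 + 1
= (1457 - 1) // 100 + 1
= 1456 // 100 + 1
= 14 + 1

15th century


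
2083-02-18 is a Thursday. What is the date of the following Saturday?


Current: Thursday
Target: Saturday
Days ahead: 2

Next Saturday: 2083-02-20


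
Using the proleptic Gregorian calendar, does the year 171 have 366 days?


Gregorian leap year rule: divisible by 4, but not by 100, unless also by 400.
171 is not divisible by 4 -> not a leap year

No


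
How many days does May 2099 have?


May 2099

31 days


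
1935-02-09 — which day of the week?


Date: February 9, 1935
Anchor: Jan 1, 1935. With p = 1935 - 1 = 1934: (p + p//4 - p//100 + p//400) mod 7 = (1934 + 483 - 19 + 4) mod 7 = 2402 mod 7 = 1 -> Tuesday (Mon=0 ... Sun=6)
Days before February (Jan): 31; offset = 31 + 9 - 1 = 39
Weekday index = (1 + 39) mod 7 = 5

Day of the week: Saturday


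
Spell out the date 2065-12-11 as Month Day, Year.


ISO 2065-12-11 parses as year=2065, month=12, day=11
Month 12 -> December

December 11, 2065


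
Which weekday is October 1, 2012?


Target: October 1, 2012
Anchor: Jan 1, 2012. With p = 2012 - 1 = 2011: (p + p//4 - p//100 + p//400) mod 7 = (2011 + 502 - 20 + 5) mod 7 = 2498 mod 7 = 6 -> Sunday (Mon=0 ... Sun=6)
Days before October (Jan-Sep): 274 days
Weekday index = (6 + 274) mod 7 = 0

Monday


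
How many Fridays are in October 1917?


October 1917 has 31 days
Anchor: Jan 1, 1917. With p = 1917 - 1 = 1916: (p + p//4 - p//100 + p//400) mod 7 = (1916 + 479 - 19 + 4) mod 7 = 2380 mod 7 = 0 -> Monday (Mon=0 ... Sun=6)
Days before October (Jan-Sep): 273; October 1 index = (0 + 273) mod 7 = 0 -> Monday
First Friday is October 5
Fridays: 5, 12, 19, 26

4 Fridays


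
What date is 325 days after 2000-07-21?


Start: 2000-07-21, add 325 days
July 2000 has 31 days: 31 - 21 = 10 days to July 31 -> 315 left
August 2000 has 31 days -> 284 left
September 2000 has 30 days -> 254 left
October 2000 has 31 days -> 223 left
November 2000 has 30 days -> 193 left
December 2000 has 31 days -> 162 left
January 2001 has 31 days -> 131 left
February 2001 has 28 days -> 103 left
March 2001 has 31 days -> 72 left
April 2001 has 30 days -> 42 left
May 2001 has 31 days -> 11 left
June 2001: 11 <= 30 -> lands on June 11

Result: 2001-06-11


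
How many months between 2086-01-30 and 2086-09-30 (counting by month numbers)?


From January 2086 to September 2086
0 years * 12 = 0 months, plus 8 months = 8

8 months


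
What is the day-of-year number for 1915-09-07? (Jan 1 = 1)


Date: September 7, 1915
Days in months 1 through 8: 243
Plus 7 days in September

Day of year: 250


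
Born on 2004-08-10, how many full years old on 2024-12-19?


Birth: 2004-08-10
Reference: 2024-12-19
Year difference: 2024 - 2004 = 20

20 years old


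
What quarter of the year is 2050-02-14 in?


Month: February (month 2)
Q1: Jan-Mar, Q2: Apr-Jun, Q3: Jul-Sep, Q4: Oct-Dec

Q1


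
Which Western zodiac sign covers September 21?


Date: September 21
Conventional tropical zodiac dates: Virgo from August 23 onward; Libra starts September 23
September 21 falls within the Virgo range

Virgo


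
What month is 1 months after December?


December is month 12
12 + 1 = 13; wrap: 13 - 12 = 1

January


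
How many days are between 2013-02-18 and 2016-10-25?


From 2013-02-18 to 2016-10-25
2013-02-18: days before February = 31; day of year = 31 + 18 = 49
2016-10-25: days before October = 31 + 29 + 31 + 30 + 31 + 30 + 31 + 31 + 30 = 274 (2016 is a leap year); day of year = 274 + 25 = 299
Rest of 2013: 365 - 49 = 316
Full years 2014 (365), 2015 (365): 730
Total = 316 + 730 + 299 = 1345

1345 days


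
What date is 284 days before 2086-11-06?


Start: 2086-11-06, subtract 284 days
Back 6 days from November 6 reaches October 31, 2086 -> 278 left
October 2086 has 31 days -> back to September 30, 2086 -> 247 left
September 2086 has 30 days -> back to August 31, 2086 -> 217 left
August 2086 has 31 days -> back to July 31, 2086 -> 186 left
July 2086 has 31 days -> back to June 30, 2086 -> 155 left
June 2086 has 30 days -> back to May 31, 2086 -> 125 left
May 2086 has 31 days -> back to April 30, 2086 -> 94 left
April 2086 has 30 days -> back to March 31, 2086 -> 64 left
March 2086 has 31 days -> back to February 28, 2086 -> 33 left
February 2086 has 28 days -> back to January 31, 2086 -> 5 left
January 2086: 31 - 5 = 26 -> lands on January 26

Result: 2086-01-26


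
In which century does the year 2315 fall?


Century = (year - 1) // 100 + 1
= (2315 - 1) // 100 + 1
= 2314 // 100 + 1
= 23 + 1

24th century


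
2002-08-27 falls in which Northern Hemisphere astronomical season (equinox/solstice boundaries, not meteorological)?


Date: August 27
Astronomical Summer (approx.; exact equinox/solstice day varies by year): June 21 to September 21
August 27 falls within the Summer window

Summer


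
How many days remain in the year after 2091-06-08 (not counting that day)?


Day of year: 159 of 365
Remaining = 365 - 159

206 days


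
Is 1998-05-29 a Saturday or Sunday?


Anchor: Jan 1, 1998. With p = 1998 - 1 = 1997: (p + p//4 - p//100 + p//400) mod 7 = (1997 + 499 - 19 + 4) mod 7 = 2481 mod 7 = 3 -> Thursday (Mon=0 ... Sun=6)
Day of year: 149; offset = 148
Weekday index = (3 + 148) mod 7 = 4 -> Friday
Weekend days: Saturday, Sunday

No


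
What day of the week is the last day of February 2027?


February 2027 has 28 days
Anchor: Jan 1, 2027. With p = 2027 - 1 = 2026: (p + p//4 - p//100 + p//400) mod 7 = (2026 + 506 - 20 + 5) mod 7 = 2517 mod 7 = 4 -> Friday (Mon=0 ... Sun=6)
Days before February (Jan): 31; February 1 index = (4 + 31) mod 7 = 0 -> Monday
Last day offset: 28 - 1 = 27 days
Weekday index = (0 + 27) mod 7 = 6

Sunday, February 28


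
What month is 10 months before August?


August is month 8
8 - 10 = -2; wrap: -2 + 12 = 10

October


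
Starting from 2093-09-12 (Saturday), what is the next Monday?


Current: Saturday
Target: Monday
Days ahead: 2

Next Monday: 2093-09-14


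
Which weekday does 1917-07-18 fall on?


Date: July 18, 1917
Anchor: Jan 1, 1917. With p = 1917 - 1 = 1916: (p + p//4 - p//100 + p//400) mod 7 = (1916 + 479 - 19 + 4) mod 7 = 2380 mod 7 = 0 -> Monday (Mon=0 ... Sun=6)
Days before July (Jan-Jun): 181; offset = 181 + 18 - 1 = 198
Weekday index = (0 + 198) mod 7 = 2

Day of the week: Wednesday


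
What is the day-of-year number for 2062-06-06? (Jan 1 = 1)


Date: June 6, 2062
Days in months 1 through 5: 151
Plus 6 days in June

Day of year: 157


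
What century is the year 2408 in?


Century = (year - 1) // 100 + 1
= (2408 - 1) // 100 + 1
= 2407 // 100 + 1
= 24 + 1

25th century


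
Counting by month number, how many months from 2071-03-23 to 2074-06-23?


From March 2071 to June 2074
3 years * 12 = 36 months, plus 3 months = 39

39 months


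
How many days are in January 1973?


January 1973

31 days


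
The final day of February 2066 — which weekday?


February 2066 has 28 days
Anchor: Jan 1, 2066. With p = 2066 - 1 = 2065: (p + p//4 - p//100 + p//400) mod 7 = (2065 + 516 - 20 + 5) mod 7 = 2566 mod 7 = 4 -> Friday (Mon=0 ... Sun=6)
Days before February (Jan): 31; February 1 index = (4 + 31) mod 7 = 0 -> Monday
Last day offset: 28 - 1 = 27 days
Weekday index = (0 + 27) mod 7 = 6

Sunday, February 28


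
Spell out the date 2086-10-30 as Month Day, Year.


ISO 2086-10-30 parses as year=2086, month=10, day=30
Month 10 -> October

October 30, 2086


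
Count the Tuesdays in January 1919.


January 1919 has 31 days
Anchor: Jan 1, 1919. With p = 1919 - 1 = 1918: (p + p//4 - p//100 + p//400) mod 7 = (1918 + 479 - 19 + 4) mod 7 = 2382 mod 7 = 2 -> Wednesday (Mon=0 ... Sun=6)
January 1 is the anchor itself -> Wednesday
First Tuesday is January 7
Tuesdays: 7, 14, 21, 28

4 Tuesdays


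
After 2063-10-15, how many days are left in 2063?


Day of year: 288 of 365
Remaining = 365 - 288

77 days


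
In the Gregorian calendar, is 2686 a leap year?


Gregorian leap year rule: divisible by 4, but not by 100, unless also by 400.
2686 is not divisible by 4 -> not a leap year

No


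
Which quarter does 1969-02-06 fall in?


Month: February (month 2)
Q1: Jan-Mar, Q2: Apr-Jun, Q3: Jul-Sep, Q4: Oct-Dec

Q1


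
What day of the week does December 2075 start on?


Target: December 1, 2075
Anchor: Jan 1, 2075. With p = 2075 - 1 = 2074: (p + p//4 - p//100 + p//400) mod 7 = (2074 + 518 - 20 + 5) mod 7 = 2577 mod 7 = 1 -> Tuesday (Mon=0 ... Sun=6)
Days before December (Jan-Nov): 334 days
Weekday index = (1 + 334) mod 7 = 6

Sunday


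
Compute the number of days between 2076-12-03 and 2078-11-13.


From 2076-12-03 to 2078-11-13
2076-12-03: days before December = 31 + 29 + 31 + 30 + 31 + 30 + 31 + 31 + 30 + 31 + 30 = 335 (2076 is a leap year); day of year = 335 + 3 = 338
2078-11-13: days before November = 31 + 28 + 31 + 30 + 31 + 30 + 31 + 31 + 30 + 31 = 304 (2078 is not a leap year); day of year = 304 + 13 = 317
Rest of 2076: 366 - 338 = 28
Full years 2077 (365): 365
Total = 28 + 365 + 317 = 710

710 days


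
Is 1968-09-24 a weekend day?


Anchor: Jan 1, 1968. With p = 1968 - 1 = 1967: (p + p//4 - p//100 + p//400) mod 7 = (1967 + 491 - 19 + 4) mod 7 = 2443 mod 7 = 0 -> Monday (Mon=0 ... Sun=6)
Day of year: 268; offset = 267
Weekday index = (0 + 267) mod 7 = 1 -> Tuesday
Weekend days: Saturday, Sunday

No


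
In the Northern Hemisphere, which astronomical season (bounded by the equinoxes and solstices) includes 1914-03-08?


Date: March 8
Astronomical Winter (approx.; exact equinox/solstice day varies by year): December 21 to March 19
March 8 falls within the Winter window

Winter


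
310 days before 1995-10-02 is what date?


Start: 1995-10-02, subtract 310 days
Back 2 days from October 2 reaches September 30, 1995 -> 308 left
September 1995 has 30 days -> back to August 31, 1995 -> 278 left
August 1995 has 31 days -> back to July 31, 1995 -> 247 left
July 1995 has 31 days -> back to June 30, 1995 -> 216 left
June 1995 has 30 days -> back to May 31, 1995 -> 186 left
May 1995 has 31 days -> back to April 30, 1995 -> 155 left
April 1995 has 30 days -> back to March 31, 1995 -> 125 left
March 1995 has 31 days -> back to February 28, 1995 -> 94 left
February 1995 has 28 days -> back to January 31, 1995 -> 66 left
January 1995 has 31 days -> back to December 31, 1994 -> 35 left
December 1994 has 31 days -> back to November 30, 1994 -> 4 left
November 1994: 30 - 4 = 26 -> lands on November 26

Result: 1994-11-26


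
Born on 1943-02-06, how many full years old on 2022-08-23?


Birth: 1943-02-06
Reference: 2022-08-23
Year difference: 2022 - 1943 = 79

79 years old


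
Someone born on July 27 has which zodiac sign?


Date: July 27
Conventional tropical zodiac dates: Leo from July 23 onward; Virgo starts August 23
July 27 falls within the Leo range

Leo


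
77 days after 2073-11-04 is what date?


Start: 2073-11-04, add 77 days
November 2073 has 30 days: 30 - 4 = 26 days to November 30 -> 51 left
December 2073 has 31 days -> 20 left
January 2074: 20 <= 31 -> lands on January 20

Result: 2074-01-20


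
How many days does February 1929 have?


February 1929 (leap year: no)

28 days


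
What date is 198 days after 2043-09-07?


Start: 2043-09-07, add 198 days
September 2043 has 30 days: 30 - 7 = 23 days to September 30 -> 175 left
October 2043 has 31 days -> 144 left
November 2043 has 30 days -> 114 left
December 2043 has 31 days -> 83 left
January 2044 has 31 days -> 52 left
February 2044 has 29 days -> 23 left
March 2044: 23 <= 31 -> lands on March 23

Result: 2044-03-23


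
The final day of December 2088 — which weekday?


December 2088 has 31 days
Anchor: Jan 1, 2088. With p = 2088 - 1 = 2087: (p + p//4 - p//100 + p//400) mod 7 = (2087 + 521 - 20 + 5) mod 7 = 2593 mod 7 = 3 -> Thursday (Mon=0 ... Sun=6)
Days before December (Jan-Nov): 335; December 1 index = (3 + 335) mod 7 = 2 -> Wednesday
Last day offset: 31 - 1 = 30 days
Weekday index = (2 + 30) mod 7 = 4

Friday, December 31


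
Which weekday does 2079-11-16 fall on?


Date: November 16, 2079
Anchor: Jan 1, 2079. With p = 2079 - 1 = 2078: (p + p//4 - p//100 + p//400) mod 7 = (2078 + 519 - 20 + 5) mod 7 = 2582 mod 7 = 6 -> Sunday (Mon=0 ... Sun=6)
Days before November (Jan-Oct): 304; offset = 304 + 16 - 1 = 319
Weekday index = (6 + 319) mod 7 = 3

Day of the week: Thursday


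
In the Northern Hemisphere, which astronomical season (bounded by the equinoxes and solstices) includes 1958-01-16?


Date: January 16
Astronomical Winter (approx.; exact equinox/solstice day varies by year): December 21 to March 19
January 16 falls within the Winter window

Winter


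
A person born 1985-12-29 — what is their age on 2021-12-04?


Birth: 1985-12-29
Reference: 2021-12-04
Year difference: 2021 - 1985 = 36
Birthday not yet reached in 2021, subtract 1

35 years old


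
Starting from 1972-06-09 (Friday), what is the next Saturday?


Current: Friday
Target: Saturday
Days ahead: 1

Next Saturday: 1972-06-10


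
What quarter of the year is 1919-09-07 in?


Month: September (month 9)
Q1: Jan-Mar, Q2: Apr-Jun, Q3: Jul-Sep, Q4: Oct-Dec

Q3


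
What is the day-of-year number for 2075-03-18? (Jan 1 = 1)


Date: March 18, 2075
Days in months 1 through 2: 59
Plus 18 days in March

Day of year: 77


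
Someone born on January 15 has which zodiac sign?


Date: January 15
Conventional tropical zodiac dates: Capricorn from December 22 onward; Aquarius starts January 20
January 15 falls within the Capricorn range

Capricorn


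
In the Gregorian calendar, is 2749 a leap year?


Gregorian leap year rule: divisible by 4, but not by 100, unless also by 400.
2749 is not divisible by 4 -> not a leap year

No


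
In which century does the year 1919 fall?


Century = (year - 1) // 100 + 1
= (1919 - 1) // 100 + 1
= 1918 // 100 + 1
= 19 + 1

20th century


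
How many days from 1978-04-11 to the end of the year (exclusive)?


Day of year: 101 of 365
Remaining = 365 - 101

264 days


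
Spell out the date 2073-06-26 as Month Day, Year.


ISO 2073-06-26 parses as year=2073, month=06, day=26
Month 6 -> June

June 26, 2073


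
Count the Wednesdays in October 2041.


October 2041 has 31 days
Anchor: Jan 1, 2041. With p = 2041 - 1 = 2040: (p + p//4 - p//100 + p//400) mod 7 = (2040 + 510 - 20 + 5) mod 7 = 2535 mod 7 = 1 -> Tuesday (Mon=0 ... Sun=6)
Days before October (Jan-Sep): 273; October 1 index = (1 + 273) mod 7 = 1 -> Tuesday
First Wednesday is October 2
Wednesdays: 2, 9, 16, 23, 30

5 Wednesdays


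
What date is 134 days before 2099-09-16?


Start: 2099-09-16, subtract 134 days
Back 16 days from September 16 reaches August 31, 2099 -> 118 left
August 2099 has 31 days -> back to July 31, 2099 -> 87 left
July 2099 has 31 days -> back to June 30, 2099 -> 56 left
June 2099 has 30 days -> back to May 31, 2099 -> 26 left
May 2099: 31 - 26 = 5 -> lands on May 5

Result: 2099-05-05


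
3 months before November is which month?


November is month 11
11 - 3 = 8

August


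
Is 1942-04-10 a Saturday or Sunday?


Anchor: Jan 1, 1942. With p = 1942 - 1 = 1941: (p + p//4 - p//100 + p//400) mod 7 = (1941 + 485 - 19 + 4) mod 7 = 2411 mod 7 = 3 -> Thursday (Mon=0 ... Sun=6)
Day of year: 100; offset = 99
Weekday index = (3 + 99) mod 7 = 4 -> Friday
Weekend days: Saturday, Sunday

No


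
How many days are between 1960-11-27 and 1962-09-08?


From 1960-11-27 to 1962-09-08
1960-11-27: days before November = 31 + 29 + 31 + 30 + 31 + 30 + 31 + 31 + 30 + 31 = 305 (1960 is a leap year); day of year = 305 + 27 = 332
1962-09-08: days before September = 31 + 28 + 31 + 30 + 31 + 30 + 31 + 31 = 243 (1962 is not a leap year); day of year = 243 + 8 = 251
Rest of 1960: 366 - 332 = 34
Full years 1961 (365): 365
Total = 34 + 365 + 251 = 650

650 days


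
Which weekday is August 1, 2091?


Target: August 1, 2091
Anchor: Jan 1, 2091. With p = 2091 - 1 = 2090: (p + p//4 - p//100 + p//400) mod 7 = (2090 + 522 - 20 + 5) mod 7 = 2597 mod 7 = 0 -> Monday (Mon=0 ... Sun=6)
Days before August (Jan-Jul): 212 days
Weekday index = (0 + 212) mod 7 = 2

Wednesday


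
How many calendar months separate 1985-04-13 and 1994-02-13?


From April 1985 to February 1994
9 years * 12 = 108 months, minus 2 months = 106

106 months


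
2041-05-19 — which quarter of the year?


Month: May (month 5)
Q1: Jan-Mar, Q2: Apr-Jun, Q3: Jul-Sep, Q4: Oct-Dec

Q2


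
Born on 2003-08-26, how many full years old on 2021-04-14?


Birth: 2003-08-26
Reference: 2021-04-14
Year difference: 2021 - 2003 = 18
Birthday not yet reached in 2021, subtract 1

17 years old


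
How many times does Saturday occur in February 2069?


February 2069 has 28 days
Anchor: Jan 1, 2069. With p = 2069 - 1 = 2068: (p + p//4 - p//100 + p//400) mod 7 = (2068 + 517 - 20 + 5) mod 7 = 2570 mod 7 = 1 -> Tuesday (Mon=0 ... Sun=6)
Days before February (Jan): 31; February 1 index = (1 + 31) mod 7 = 4 -> Friday
First Saturday is February 2
Saturdays: 2, 9, 16, 23

4 Saturdays


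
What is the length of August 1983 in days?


August 1983

31 days


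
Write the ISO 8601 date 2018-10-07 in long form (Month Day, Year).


ISO 2018-10-07 parses as year=2018, month=10, day=07
Month 10 -> October

October 7, 2018


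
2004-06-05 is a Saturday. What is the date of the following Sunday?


Current: Saturday
Target: Sunday
Days ahead: 1

Next Sunday: 2004-06-06


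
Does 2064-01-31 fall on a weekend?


Anchor: Jan 1, 2064. With p = 2064 - 1 = 2063: (p + p//4 - p//100 + p//400) mod 7 = (2063 + 515 - 20 + 5) mod 7 = 2563 mod 7 = 1 -> Tuesday (Mon=0 ... Sun=6)
Day of year: 31; offset = 30
Weekday index = (1 + 30) mod 7 = 3 -> Thursday
Weekend days: Saturday, Sunday

No


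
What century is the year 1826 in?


Century = (year - 1) // 100 + 1
= (1826 - 1) // 100 + 1
= 1825 // 100 + 1
= 18 + 1

19th century


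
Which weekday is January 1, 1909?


Target: January 1, 1909
Anchor: Jan 1, 1909. With p = 1909 - 1 = 1908: (p + p//4 - p//100 + p//400) mod 7 = (1908 + 477 - 19 + 4) mod 7 = 2370 mod 7 = 4 -> Friday (Mon=0 ... Sun=6)
Offset from anchor: 0 days
Weekday index = (4 + 0) mod 7 = 4

Friday


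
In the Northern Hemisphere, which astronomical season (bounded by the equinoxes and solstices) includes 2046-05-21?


Date: May 21
Astronomical Spring (approx.; exact equinox/solstice day varies by year): March 20 to June 20
May 21 falls within the Spring window

Spring


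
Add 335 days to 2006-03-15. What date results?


Start: 2006-03-15, add 335 days
March 2006 has 31 days: 31 - 15 = 16 days to March 31 -> 319 left
April 2006 has 30 days -> 289 left
May 2006 has 31 days -> 258 left
June 2006 has 30 days -> 228 left
July 2006 has 31 days -> 197 left
August 2006 has 31 days -> 166 left
September 2006 has 30 days -> 136 left
October 2006 has 31 days -> 105 left
November 2006 has 30 days -> 75 left
December 2006 has 31 days -> 44 left
January 2007 has 31 days -> 13 left
February 2007: 13 <= 28 -> lands on February 13

Result: 2007-02-13


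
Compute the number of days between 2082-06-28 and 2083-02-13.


From 2082-06-28 to 2083-02-13
2082-06-28: days before June = 31 + 28 + 31 + 30 + 31 = 151 (2082 is not a leap year); day of year = 151 + 28 = 179
2083-02-13: days before February = 31; day of year = 31 + 13 = 44
Rest of 2082: 365 - 179 = 186
Total = 186 + 44 = 230

230 days


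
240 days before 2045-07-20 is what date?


Start: 2045-07-20, subtract 240 days
Back 20 days from July 20 reaches June 30, 2045 -> 220 left
June 2045 has 30 days -> back to May 31, 2045 -> 190 left
May 2045 has 31 days -> back to April 30, 2045 -> 159 left
April 2045 has 30 days -> back to March 31, 2045 -> 129 left
March 2045 has 31 days -> back to February 28, 2045 -> 98 left
February 2045 has 28 days -> back to January 31, 2045 -> 70 left
January 2045 has 31 days -> back to December 31, 2044 -> 39 left
December 2044 has 31 days -> back to November 30, 2044 -> 8 left
November 2044: 30 - 8 = 22 -> lands on November 22

Result: 2044-11-22


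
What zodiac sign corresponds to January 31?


Date: January 31
Conventional tropical zodiac dates: Aquarius from January 20 onward; Pisces starts February 19
January 31 falls within the Aquarius range

Aquarius


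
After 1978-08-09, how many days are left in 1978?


Day of year: 221 of 365
Remaining = 365 - 221

144 days


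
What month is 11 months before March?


March is month 3
3 - 11 = -8; wrap: -8 + 12 = 4

April


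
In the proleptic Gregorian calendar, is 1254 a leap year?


Gregorian leap year rule: divisible by 4, but not by 100, unless also by 400.
1254 is not divisible by 4 -> not a leap year

No


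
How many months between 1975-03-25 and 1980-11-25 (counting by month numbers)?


From March 1975 to November 1980
5 years * 12 = 60 months, plus 8 months = 68

68 months


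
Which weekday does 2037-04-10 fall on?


Date: April 10, 2037
Anchor: Jan 1, 2037. With p = 2037 - 1 = 2036: (p + p//4 - p//100 + p//400) mod 7 = (2036 + 509 - 20 + 5) mod 7 = 2530 mod 7 = 3 -> Thursday (Mon=0 ... Sun=6)
Days before April (Jan-Mar): 90; offset = 90 + 10 - 1 = 99
Weekday index = (3 + 99) mod 7 = 4

Day of the week: Friday


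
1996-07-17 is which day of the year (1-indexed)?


Date: July 17, 1996
Days in months 1 through 6: 182
Plus 17 days in July

Day of year: 199


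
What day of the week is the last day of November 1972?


November 1972 has 30 days
Anchor: Jan 1, 1972. With p = 1972 - 1 = 1971: (p + p//4 - p//100 + p//400) mod 7 = (1971 + 492 - 19 + 4) mod 7 = 2448 mod 7 = 5 -> Saturday (Mon=0 ... Sun=6)
Days before November (Jan-Oct): 305; November 1 index = (5 + 305) mod 7 = 2 -> Wednesday
Last day offset: 30 - 1 = 29 days
Weekday index = (2 + 29) mod 7 = 3

Thursday, November 30


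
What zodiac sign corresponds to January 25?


Date: January 25
Conventional tropical zodiac dates: Aquarius from January 20 onward; Pisces starts February 19
January 25 falls within the Aquarius range

Aquarius


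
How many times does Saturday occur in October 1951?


October 1951 has 31 days
Anchor: Jan 1, 1951. With p = 1951 - 1 = 1950: (p + p//4 - p//100 + p//400) mod 7 = (1950 + 487 - 19 + 4) mod 7 = 2422 mod 7 = 0 -> Monday (Mon=0 ... Sun=6)
Days before October (Jan-Sep): 273; October 1 index = (0 + 273) mod 7 = 0 -> Monday
First Saturday is October 6
Saturdays: 6, 13, 20, 27

4 Saturdays


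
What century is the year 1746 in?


Century = (year - 1) // 100 + 1
= (1746 - 1) // 100 + 1
= 1745 // 100 + 1
= 17 + 1

18th century


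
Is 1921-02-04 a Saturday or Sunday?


Anchor: Jan 1, 1921. With p = 1921 - 1 = 1920: (p + p//4 - p//100 + p//400) mod 7 = (1920 + 480 - 19 + 4) mod 7 = 2385 mod 7 = 5 -> Saturday (Mon=0 ... Sun=6)
Day of year: 35; offset = 34
Weekday index = (5 + 34) mod 7 = 4 -> Friday
Weekend days: Saturday, Sunday

No


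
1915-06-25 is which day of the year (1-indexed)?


Date: June 25, 1915
Days in months 1 through 5: 151
Plus 25 days in June

Day of year: 176


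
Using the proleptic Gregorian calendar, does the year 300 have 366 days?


Gregorian leap year rule: divisible by 4, but not by 100, unless also by 400.
300 is divisible by 100 but not 400 -> not a leap year

No


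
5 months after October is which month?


October is month 10
10 + 5 = 15; wrap: 15 - 12 = 3

March


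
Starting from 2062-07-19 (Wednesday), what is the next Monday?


Current: Wednesday
Target: Monday
Days ahead: 5

Next Monday: 2062-07-24


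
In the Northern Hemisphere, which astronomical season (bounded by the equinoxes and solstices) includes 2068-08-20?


Date: August 20
Astronomical Summer (approx.; exact equinox/solstice day varies by year): June 21 to September 21
August 20 falls within the Summer window

Summer


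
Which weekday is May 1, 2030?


Target: May 1, 2030
Anchor: Jan 1, 2030. With p = 2030 - 1 = 2029: (p + p//4 - p//100 + p//400) mod 7 = (2029 + 507 - 20 + 5) mod 7 = 2521 mod 7 = 1 -> Tuesday (Mon=0 ... Sun=6)
Days before May (Jan-Apr): 120 days
Weekday index = (1 + 120) mod 7 = 2

Wednesday


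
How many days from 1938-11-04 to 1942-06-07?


From 1938-11-04 to 1942-06-07
1938-11-04: days before November = 31 + 28 + 31 + 30 + 31 + 30 + 31 + 31 + 30 + 31 = 304 (1938 is not a leap year); day of year = 304 + 4 = 308
1942-06-07: days before June = 31 + 28 + 31 + 30 + 31 = 151 (1942 is not a leap year); day of year = 151 + 7 = 158
Rest of 1938: 365 - 308 = 57
Full years 1939 (365), 1940 (366), 1941 (365): 1096
Total = 57 + 1096 + 158 = 1311

1311 days


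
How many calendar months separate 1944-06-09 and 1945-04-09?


From June 1944 to April 1945
1 year * 12 = 12 months, minus 2 months = 10

10 months


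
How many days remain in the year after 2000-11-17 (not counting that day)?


Day of year: 322 of 366
Remaining = 366 - 322

44 days


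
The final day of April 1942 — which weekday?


April 1942 has 30 days
Anchor: Jan 1, 1942. With p = 1942 - 1 = 1941: (p + p//4 - p//100 + p//400) mod 7 = (1941 + 485 - 19 + 4) mod 7 = 2411 mod 7 = 3 -> Thursday (Mon=0 ... Sun=6)
Days before April (Jan-Mar): 90; April 1 index = (3 + 90) mod 7 = 2 -> Wednesday
Last day offset: 30 - 1 = 29 days
Weekday index = (2 + 29) mod 7 = 3

Thursday, April 30


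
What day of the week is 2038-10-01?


Date: October 1, 2038
Anchor: Jan 1, 2038. With p = 2038 - 1 = 2037: (p + p//4 - p//100 + p//400) mod 7 = (2037 + 509 - 20 + 5) mod 7 = 2531 mod 7 = 4 -> Friday (Mon=0 ... Sun=6)
Days before October (Jan-Sep): 273; offset = 273 + 1 - 1 = 273
Weekday index = (4 + 273) mod 7 = 4

Day of the week: Friday


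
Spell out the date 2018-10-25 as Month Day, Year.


ISO 2018-10-25 parses as year=2018, month=10, day=25
Month 10 -> October

October 25, 2018


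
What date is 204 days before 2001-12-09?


Start: 2001-12-09, subtract 204 days
Back 9 days from December 9 reaches November 30, 2001 -> 195 left
November 2001 has 30 days -> back to October 31, 2001 -> 165 left
October 2001 has 31 days -> back to September 30, 2001 -> 134 left
September 2001 has 30 days -> back to August 31, 2001 -> 104 left
August 2001 has 31 days -> back to July 31, 2001 -> 73 left
July 2001 has 31 days -> back to June 30, 2001 -> 42 left
June 2001 has 30 days -> back to May 31, 2001 -> 12 left
May 2001: 31 - 12 = 19 -> lands on May 19

Result: 2001-05-19


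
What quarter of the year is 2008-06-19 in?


Month: June (month 6)
Q1: Jan-Mar, Q2: Apr-Jun, Q3: Jul-Sep, Q4: Oct-Dec

Q2


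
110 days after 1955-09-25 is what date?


Start: 1955-09-25, add 110 days
September 1955 has 30 days: 30 - 25 = 5 days to September 30 -> 105 left
October 1955 has 31 days -> 74 left
November 1955 has 30 days -> 44 left
December 1955 has 31 days -> 13 left
January 1956: 13 <= 31 -> lands on January 13

Result: 1956-01-13


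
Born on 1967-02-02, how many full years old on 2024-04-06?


Birth: 1967-02-02
Reference: 2024-04-06
Year difference: 2024 - 1967 = 57

57 years old


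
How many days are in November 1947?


November 1947

30 days


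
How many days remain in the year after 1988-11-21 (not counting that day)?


Day of year: 326 of 366
Remaining = 366 - 326

40 days


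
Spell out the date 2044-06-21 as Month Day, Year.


ISO 2044-06-21 parses as year=2044, month=06, day=21
Month 6 -> June

June 21, 2044


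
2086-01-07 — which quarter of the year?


Month: January (month 1)
Q1: Jan-Mar, Q2: Apr-Jun, Q3: Jul-Sep, Q4: Oct-Dec

Q1


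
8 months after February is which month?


February is month 2
2 + 8 = 10

October


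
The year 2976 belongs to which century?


Century = (year - 1) // 100 + 1
= (2976 - 1) // 100 + 1
= 2975 // 100 + 1
= 29 + 1

30th century


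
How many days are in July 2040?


July 2040

31 days


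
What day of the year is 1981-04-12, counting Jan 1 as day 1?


Date: April 12, 1981
Days in months 1 through 3: 90
Plus 12 days in April

Day of year: 102


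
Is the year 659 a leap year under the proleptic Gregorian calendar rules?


Gregorian leap year rule: divisible by 4, but not by 100, unless also by 400.
659 is not divisible by 4 -> not a leap year

No


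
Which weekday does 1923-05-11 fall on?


Date: May 11, 1923
Anchor: Jan 1, 1923. With p = 1923 - 1 = 1922: (p + p//4 - p//100 + p//400) mod 7 = (1922 + 480 - 19 + 4) mod 7 = 2387 mod 7 = 0 -> Monday (Mon=0 ... Sun=6)
Days before May (Jan-Apr): 120; offset = 120 + 11 - 1 = 130
Weekday index = (0 + 130) mod 7 = 4

Day of the week: Friday


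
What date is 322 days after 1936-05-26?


Start: 1936-05-26, add 322 days
May 1936 has 31 days: 31 - 26 = 5 days to May 31 -> 317 left
June 1936 has 30 days -> 287 left
July 1936 has 31 days -> 256 left
August 1936 has 31 days -> 225 left
September 1936 has 30 days -> 195 left
October 1936 has 31 days -> 164 left
November 1936 has 30 days -> 134 left
December 1936 has 31 days -> 103 left
January 1937 has 31 days -> 72 left
February 1937 has 28 days -> 44 left
March 1937 has 31 days -> 13 left
April 1937: 13 <= 30 -> lands on April 13

Result: 1937-04-13


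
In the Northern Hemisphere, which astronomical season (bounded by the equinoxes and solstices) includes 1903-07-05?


Date: July 5
Astronomical Summer (approx.; exact equinox/solstice day varies by year): June 21 to September 21
July 5 falls within the Summer window

Summer


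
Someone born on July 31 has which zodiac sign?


Date: July 31
Conventional tropical zodiac dates: Leo from July 23 onward; Virgo starts August 23
July 31 falls within the Leo range

Leo


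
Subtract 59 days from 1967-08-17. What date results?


Start: 1967-08-17, subtract 59 days
Back 17 days from August 17 reaches July 31, 1967 -> 42 left
July 1967 has 31 days -> back to June 30, 1967 -> 11 left
June 1967: 30 - 11 = 19 -> lands on June 19

Result: 1967-06-19


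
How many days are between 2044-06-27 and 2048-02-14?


From 2044-06-27 to 2048-02-14
2044-06-27: days before June = 31 + 29 + 31 + 30 + 31 = 152 (2044 is a leap year); day of year = 152 + 27 = 179
2048-02-14: days before February = 31; day of year = 31 + 14 = 45
Rest of 2044: 366 - 179 = 187
Full years 2045 (365), 2046 (365), 2047 (365): 1095
Total = 187 + 1095 + 45 = 1327

1327 days


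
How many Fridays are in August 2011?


August 2011 has 31 days
Anchor: Jan 1, 2011. With p = 2011 - 1 = 2010: (p + p//4 - p//100 + p//400) mod 7 = (2010 + 502 - 20 + 5) mod 7 = 2497 mod 7 = 5 -> Saturday (Mon=0 ... Sun=6)
Days before August (Jan-Jul): 212; August 1 index = (5 + 212) mod 7 = 0 -> Monday
First Friday is August 5
Fridays: 5, 12, 19, 26

4 Fridays


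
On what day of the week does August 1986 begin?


Target: August 1, 1986
Anchor: Jan 1, 1986. With p = 1986 - 1 = 1985: (p + p//4 - p//100 + p//400) mod 7 = (1985 + 496 - 19 + 4) mod 7 = 2466 mod 7 = 2 -> Wednesday (Mon=0 ... Sun=6)
Days before August (Jan-Jul): 212 days
Weekday index = (2 + 212) mod 7 = 4

Friday


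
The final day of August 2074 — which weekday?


August 2074 has 31 days
Anchor: Jan 1, 2074. With p = 2074 - 1 = 2073: (p + p//4 - p//100 + p//400) mod 7 = (2073 + 518 - 20 + 5) mod 7 = 2576 mod 7 = 0 -> Monday (Mon=0 ... Sun=6)
Days before August (Jan-Jul): 212; August 1 index = (0 + 212) mod 7 = 2 -> Wednesday
Last day offset: 31 - 1 = 30 days
Weekday index = (2 + 30) mod 7 = 4

Friday, August 31


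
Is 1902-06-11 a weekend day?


Anchor: Jan 1, 1902. With p = 1902 - 1 = 1901: (p + p//4 - p//100 + p//400) mod 7 = (1901 + 475 - 19 + 4) mod 7 = 2361 mod 7 = 2 -> Wednesday (Mon=0 ... Sun=6)
Day of year: 162; offset = 161
Weekday index = (2 + 161) mod 7 = 2 -> Wednesday
Weekend days: Saturday, Sunday

No


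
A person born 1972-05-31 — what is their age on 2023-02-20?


Birth: 1972-05-31
Reference: 2023-02-20
Year difference: 2023 - 1972 = 51
Birthday not yet reached in 2023, subtract 1

50 years old


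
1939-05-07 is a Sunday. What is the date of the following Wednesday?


Current: Sunday
Target: Wednesday
Days ahead: 3

Next Wednesday: 1939-05-10


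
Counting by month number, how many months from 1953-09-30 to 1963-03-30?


From September 1953 to March 1963
10 years * 12 = 120 months, minus 6 months = 114

114 months


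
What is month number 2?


Month 2 of 12

February


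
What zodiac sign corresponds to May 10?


Date: May 10
Conventional tropical zodiac dates: Taurus from April 20 onward; Gemini starts May 21
May 10 falls within the Taurus range

Taurus


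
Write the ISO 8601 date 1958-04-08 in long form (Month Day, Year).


ISO 1958-04-08 parses as year=1958, month=04, day=08
Month 4 -> April

April 8, 1958


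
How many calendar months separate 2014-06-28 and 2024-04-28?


From June 2014 to April 2024
10 years * 12 = 120 months, minus 2 months = 118

118 months


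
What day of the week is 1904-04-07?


Date: April 7, 1904
Anchor: Jan 1, 1904. With p = 1904 - 1 = 1903: (p + p//4 - p//100 + p//400) mod 7 = (1903 + 475 - 19 + 4) mod 7 = 2363 mod 7 = 4 -> Friday (Mon=0 ... Sun=6)
Days before April (Jan-Mar): 91; offset = 91 + 7 - 1 = 97
Weekday index = (4 + 97) mod 7 = 3

Day of the week: Thursday


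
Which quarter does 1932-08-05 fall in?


Month: August (month 8)
Q1: Jan-Mar, Q2: Apr-Jun, Q3: Jul-Sep, Q4: Oct-Dec

Q3


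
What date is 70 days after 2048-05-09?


Start: 2048-05-09, add 70 days
May 2048 has 31 days: 31 - 9 = 22 days to May 31 -> 48 left
June 2048 has 30 days -> 18 left
July 2048: 18 <= 31 -> lands on July 18

Result: 2048-07-18


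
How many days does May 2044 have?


May 2044

31 days
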